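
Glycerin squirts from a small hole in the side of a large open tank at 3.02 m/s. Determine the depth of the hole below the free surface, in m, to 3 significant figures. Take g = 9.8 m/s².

For a small hole in a large open tank, ½v² = gh, giving h = v²/(2g).
h = 3.02²/(2·9.8) = 9.12/19.60 = 0.465 m.

h = 0.465 m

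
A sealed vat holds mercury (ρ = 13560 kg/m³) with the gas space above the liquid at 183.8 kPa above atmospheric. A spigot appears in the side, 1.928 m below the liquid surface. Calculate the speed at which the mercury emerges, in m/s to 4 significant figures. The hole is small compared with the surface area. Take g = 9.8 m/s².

Take point 1 at the surface (v₁ ≈ 0) and point 2 at the hole (at atmospheric pressure). Bernoulli: P₁ + ρg h = P_atm + ½ρv₂².
With P₁ − P_atm = 183800 Pa, v₂ = √(2gh + 2ΔP/ρ) = √(2·9.8·1.928 + 2·183800/13560) = 8.056 m/s.

8.056 m/s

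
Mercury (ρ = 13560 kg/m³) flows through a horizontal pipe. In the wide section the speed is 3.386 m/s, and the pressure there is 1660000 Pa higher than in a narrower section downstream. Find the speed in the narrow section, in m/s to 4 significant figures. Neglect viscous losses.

16.01 m/s

Horizontal Bernoulli: P₁ + ½ρv₁² = P₂ + ½ρv₂², so v₂² = v₁² + 2(P₁ − P₂)/ρ.
v₂ = √(3.386² + 2·1660000/13560) = √(11.46 + 244.8) = 16.01 m/s.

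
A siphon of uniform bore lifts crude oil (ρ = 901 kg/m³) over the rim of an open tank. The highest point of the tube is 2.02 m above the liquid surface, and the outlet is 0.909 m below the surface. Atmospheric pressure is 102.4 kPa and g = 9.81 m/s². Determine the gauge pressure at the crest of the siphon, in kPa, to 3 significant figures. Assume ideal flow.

P_gauge ≈ -25.9 kPa

Bernoulli surface→outlet gives ½v² = g·h_out, so v = √(2·9.81·0.909) = 4.22 m/s.
With constant cross-section the crest speed equals v; applying Bernoulli from the surface up to the crest, P_top = P_atm − ½ρv² − ρg·h_top.
P_top = 102400 − ½·901·4.22² − 901·9.81·2.02 = 76500 Pa. So P_gauge = P_top − P_atm = -25900 Pa.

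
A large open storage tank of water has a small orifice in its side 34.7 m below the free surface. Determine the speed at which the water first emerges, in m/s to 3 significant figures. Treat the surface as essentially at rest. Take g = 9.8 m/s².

v ≈ 26.1 m/s

Torricelli's result v = √(2gh) gives v = √(2·9.8·34.7) = 26.1 m/s.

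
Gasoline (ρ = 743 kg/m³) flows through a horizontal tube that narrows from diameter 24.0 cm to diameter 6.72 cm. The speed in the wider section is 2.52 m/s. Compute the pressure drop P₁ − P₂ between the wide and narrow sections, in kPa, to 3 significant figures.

ΔP ≈ 381 kPa

Continuity gives A₁v₁ = A₂v₂, so v₂ = (452 cm²)/(35.5 cm²) × 2.52 m/s = 32.1 m/s.
With no height change, Bernoulli's equation is P₁ + ½ρv₁² = P₂ + ½ρv₂².
P₁ − P₂ = ½·743·(32.1² − 2.52²) = ½·743·1030 = 381000 Pa.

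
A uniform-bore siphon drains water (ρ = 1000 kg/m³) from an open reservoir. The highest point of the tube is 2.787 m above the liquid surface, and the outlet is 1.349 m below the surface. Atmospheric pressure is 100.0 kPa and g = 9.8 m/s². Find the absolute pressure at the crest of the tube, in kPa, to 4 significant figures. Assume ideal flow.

P_top ≈ 59.47 kPa

From the surface to the outlet (both open to atmosphere, surface at rest): v = √(2g·h_out) = √(2·9.8·1.349) = 5.142 m/s.
With constant cross-section the crest speed equals v; applying Bernoulli from the surface up to the crest, P_top = P_atm − ½ρv² − ρg·h_top.
P_top = 100000 − ½·1000·5.142² − 1000·9.8·2.787 = 59470 Pa.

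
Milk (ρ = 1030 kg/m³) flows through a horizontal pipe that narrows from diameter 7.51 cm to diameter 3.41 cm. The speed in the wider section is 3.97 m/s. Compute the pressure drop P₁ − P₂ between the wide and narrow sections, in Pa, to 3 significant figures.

183000 Pa

Continuity gives A₁v₁ = A₂v₂, so v₂ = (44.3 cm²)/(9.13 cm²) × 3.97 m/s = 19.3 m/s.
Bernoulli (h₁ = h₂): P₁ − P₂ = ½ρ(v₂² − v₁²).
P₁ − P₂ = ½·1030·(19.3² − 3.97²) = ½·1030·355 = 183000 Pa.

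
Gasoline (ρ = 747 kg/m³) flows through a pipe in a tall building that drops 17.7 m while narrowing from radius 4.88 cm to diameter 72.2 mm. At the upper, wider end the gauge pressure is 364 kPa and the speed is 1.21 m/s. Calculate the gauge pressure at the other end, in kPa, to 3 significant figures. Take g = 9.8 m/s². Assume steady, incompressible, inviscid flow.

P₂ ≈ 492 kPa

The volume flow rate is constant, so v₂ = (A₁/A₂)v₁ = (74.8/40.9)·1.21 = 2.21 m/s.
Applying Bernoulli between the two ends and solving for P₂: P₂ = P₁ + ½ρ(v₁² − v₂²) − ρgΔh.
P₂ = 364000 + ½·747·(1.21² − 2.21²) − 747·9.8·(−17.7) = 364000 + (-1280) − (-130000) = 492000 Pa.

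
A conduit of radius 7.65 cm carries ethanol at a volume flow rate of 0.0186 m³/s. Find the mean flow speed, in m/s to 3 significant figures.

Q = 0.0186 m³/s = 0.0186 m³/s.
v = Q/A = 0.0186 / 0.0184 = 1.01 m/s.

1.01 m/s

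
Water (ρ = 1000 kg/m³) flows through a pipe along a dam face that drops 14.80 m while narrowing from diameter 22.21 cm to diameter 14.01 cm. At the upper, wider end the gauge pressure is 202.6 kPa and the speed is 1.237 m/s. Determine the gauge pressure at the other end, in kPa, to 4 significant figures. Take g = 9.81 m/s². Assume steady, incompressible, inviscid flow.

The volume flow rate is constant, so v₂ = (A₁/A₂)v₁ = (387.4/154.2)·1.237 = 3.109 m/s.
Energy conservation along the streamline gives P₂ = P₁ − ½ρ(v₂² − v₁²) − ρg(h₂ − h₁).
P₂ = 202600 + ½·1000·(1.237² − 3.109²) − 1000·9.81·(−14.80) = 202600 + (-4067) − (-145200) = 343700 Pa.

P₂ ≈ 343.7 kPa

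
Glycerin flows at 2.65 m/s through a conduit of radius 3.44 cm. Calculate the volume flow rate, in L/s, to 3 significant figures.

Q = A·v = 0.00372 m² × 2.65 m/s = 0.00985 m³/s.
Converting: 0.00985 m³/s × 1000 = 9.85 L/s.

Q ≈ 9.85 L/s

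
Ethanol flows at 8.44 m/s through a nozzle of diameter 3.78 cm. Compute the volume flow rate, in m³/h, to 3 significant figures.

Q = A·v = 0.00112 m² × 8.44 m/s = 0.00947 m³/s.
Converting: 0.00947 m³/s × 3600 = 34.1 m³/h.

34.1 m³/h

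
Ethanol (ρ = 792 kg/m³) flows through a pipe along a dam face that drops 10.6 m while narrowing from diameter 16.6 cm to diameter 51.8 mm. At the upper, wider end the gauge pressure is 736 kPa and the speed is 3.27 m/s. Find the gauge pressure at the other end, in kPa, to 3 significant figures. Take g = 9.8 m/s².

By continuity, v₂ = v₁·A₁/A₂ = 3.27·(216/21.1) = 33.6 m/s.
Applying Bernoulli between the two ends and solving for P₂: P₂ = P₁ + ½ρ(v₁² − v₂²) − ρgΔh.
P₂ = 736000 + ½·792·(3.27² − 33.6²) − 792·9.8·(−10.6) = 736000 + (-442000) − (-82300) = 376000 Pa.

376 kPa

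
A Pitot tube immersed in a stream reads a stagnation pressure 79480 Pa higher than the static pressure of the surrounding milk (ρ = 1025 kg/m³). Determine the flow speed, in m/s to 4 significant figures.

v = 12.45 m/s

Bernoulli between the free stream and the stagnation point: ½ρv² = P_stag − P_static.
v = √(2ΔP/ρ) = √(2·79480/1025) = 12.45 m/s.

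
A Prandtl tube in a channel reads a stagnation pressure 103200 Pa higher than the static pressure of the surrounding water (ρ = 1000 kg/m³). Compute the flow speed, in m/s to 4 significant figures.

Bernoulli between the free stream and the stagnation point: ½ρv² = P_stag − P_static.
v = √(2ΔP/ρ) = √(2·103200/1000) = 14.37 m/s.

v ≈ 14.37 m/s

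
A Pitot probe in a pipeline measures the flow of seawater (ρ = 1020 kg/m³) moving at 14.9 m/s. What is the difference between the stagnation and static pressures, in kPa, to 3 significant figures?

At the stagnation point the flow is brought to rest, so Bernoulli gives P_stag − P_static = ½ρv².
ΔP = ½·1020·14.9² = 113000 Pa.

ΔP ≈ 113 kPa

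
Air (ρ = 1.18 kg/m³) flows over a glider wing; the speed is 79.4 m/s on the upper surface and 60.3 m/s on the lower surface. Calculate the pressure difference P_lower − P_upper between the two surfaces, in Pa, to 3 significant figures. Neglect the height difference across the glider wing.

The pressure is lower where the speed is higher: ΔP = ½ρ(v_up² − v_low²).
ΔP = ½·1.18·(79.4² − 60.3²) = 1570 Pa.

1570 Pa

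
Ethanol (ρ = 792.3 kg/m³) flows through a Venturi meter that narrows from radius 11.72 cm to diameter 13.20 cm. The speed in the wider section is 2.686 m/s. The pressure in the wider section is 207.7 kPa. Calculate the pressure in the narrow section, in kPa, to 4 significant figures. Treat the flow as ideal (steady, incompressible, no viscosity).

Mass conservation (A₁v₁ = A₂v₂) gives v₂ = 2.686 × 431.5/136.8 = 8.470 m/s.
Bernoulli (h₁ = h₂): P₁ − P₂ = ½ρ(v₂² − v₁²).
P₂ = P₁ − ½ρ(v₂² − v₁²) = 207700 − ½·792.3·(8.470² − 2.686²) = 207700 − 25560 = 182100 Pa.

182.1 kPa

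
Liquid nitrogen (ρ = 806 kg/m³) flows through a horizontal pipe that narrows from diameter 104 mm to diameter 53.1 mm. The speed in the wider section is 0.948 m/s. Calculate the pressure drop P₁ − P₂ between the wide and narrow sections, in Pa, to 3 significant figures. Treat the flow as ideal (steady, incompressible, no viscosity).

Continuity gives A₁v₁ = A₂v₂, so v₂ = (84.9 cm²)/(22.1 cm²) × 0.948 m/s = 3.64 m/s.
Along the horizontal streamline, P + ½ρv² is constant.
P₁ − P₂ = ½·806·(3.64² − 0.948²) = ½·806·12.3 = 4970 Pa.

ΔP = 4970 Pa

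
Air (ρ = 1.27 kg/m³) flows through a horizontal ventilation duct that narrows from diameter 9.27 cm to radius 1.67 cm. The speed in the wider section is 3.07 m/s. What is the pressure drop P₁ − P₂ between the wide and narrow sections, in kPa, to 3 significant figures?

By continuity, v₂ = v₁·A₁/A₂ = 3.07·(67.5/8.76) = 23.6 m/s.
The pipe is horizontal, so Bernoulli reduces to P₁ + ½ρv₁² = P₂ + ½ρv₂².
P₁ − P₂ = ½·1.27·(23.6² − 3.07²) = ½·1.27·550 = 349 Pa.

ΔP ≈ 0.349 kPa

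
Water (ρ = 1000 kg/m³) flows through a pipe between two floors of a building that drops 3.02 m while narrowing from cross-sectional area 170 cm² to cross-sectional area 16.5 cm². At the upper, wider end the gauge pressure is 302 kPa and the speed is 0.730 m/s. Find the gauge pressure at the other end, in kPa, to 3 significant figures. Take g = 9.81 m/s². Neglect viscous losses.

P₂ = 304 kPa

By continuity, v₂ = v₁·A₁/A₂ = 0.730·(170/16.5) = 7.52 m/s.
Energy conservation along the streamline gives P₂ = P₁ − ½ρ(v₂² − v₁²) − ρg(h₂ − h₁).
P₂ = 302000 + ½·1000·(0.730² − 7.52²) − 1000·9.81·(−3.02) = 302000 + (-28000) − (-29600) = 304000 Pa.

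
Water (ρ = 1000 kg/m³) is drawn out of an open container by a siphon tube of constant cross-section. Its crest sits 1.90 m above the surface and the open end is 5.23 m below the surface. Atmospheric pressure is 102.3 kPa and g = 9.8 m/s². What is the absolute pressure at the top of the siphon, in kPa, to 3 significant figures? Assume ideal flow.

The outlet speed comes from Torricelli: v = √(2g·5.23) = 10.1 m/s.
Continuity keeps v the same throughout the tube; from surface to crest, P_atm + 0 = P_top + ½ρv² + ρg·h_top.
P_top = 102300 − ½·1000·10.1² − 1000·9.8·1.90 = 32400 Pa.

P_top ≈ 32.4 kPa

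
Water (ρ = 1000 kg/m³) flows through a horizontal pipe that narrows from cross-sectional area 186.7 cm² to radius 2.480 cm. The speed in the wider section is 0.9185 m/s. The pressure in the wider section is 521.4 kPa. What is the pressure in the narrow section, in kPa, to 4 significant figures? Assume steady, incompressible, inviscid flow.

The volume flow rate is constant, so v₂ = (A₁/A₂)v₁ = (186.7/19.32)·0.9185 = 8.875 m/s.
Along the horizontal streamline, P + ½ρv² is constant.
P₂ = P₁ − ½ρ(v₂² − v₁²) = 521400 − ½·1000·(8.875² − 0.9185²) = 521400 − 38960 = 482400 Pa.

P₂ = 482.4 kPa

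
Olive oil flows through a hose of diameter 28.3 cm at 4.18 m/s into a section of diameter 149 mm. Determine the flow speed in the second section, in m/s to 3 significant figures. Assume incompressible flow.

Mass conservation (A₁v₁ = A₂v₂) gives v₂ = 4.18 × 629/174 = 15.1 m/s.

v₂ = 15.1 m/s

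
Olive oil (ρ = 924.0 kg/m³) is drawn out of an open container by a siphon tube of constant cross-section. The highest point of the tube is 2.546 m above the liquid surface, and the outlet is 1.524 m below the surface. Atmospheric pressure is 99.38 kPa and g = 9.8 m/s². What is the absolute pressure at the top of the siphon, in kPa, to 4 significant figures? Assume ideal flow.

P_top ≈ 62.53 kPa

Bernoulli surface→outlet gives ½v² = g·h_out, so v = √(2·9.8·1.524) = 5.465 m/s.
The bore is uniform, so the speed at the crest is the same v. Bernoulli surface→crest: P_atm = P_top + ½ρv² + ρg·h_top.
P_top = 99380 − ½·924.0·5.465² − 924.0·9.8·2.546 = 62530 Pa.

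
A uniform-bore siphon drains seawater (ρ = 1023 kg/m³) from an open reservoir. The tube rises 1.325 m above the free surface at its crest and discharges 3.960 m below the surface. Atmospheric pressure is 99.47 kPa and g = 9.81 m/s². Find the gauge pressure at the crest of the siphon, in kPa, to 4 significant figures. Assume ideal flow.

From the surface to the outlet (both open to atmosphere, surface at rest): v = √(2g·h_out) = √(2·9.81·3.960) = 8.814 m/s.
Continuity keeps v the same throughout the tube; from surface to crest, P_atm + 0 = P_top + ½ρv² + ρg·h_top.
P_top = 99470 − ½·1023·8.814² − 1023·9.81·1.325 = 46430 Pa. So P_gauge = P_top − P_atm = -53040 Pa.

P_gauge = -53.04 kPa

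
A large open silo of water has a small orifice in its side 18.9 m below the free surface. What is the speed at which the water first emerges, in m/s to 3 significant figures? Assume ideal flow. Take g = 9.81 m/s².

Bernoulli from surface to hole (P equal, v_surface ≈ 0): v = √(2gh) = √(2×9.81×18.9) = 19.3 m/s.

v ≈ 19.3 m/s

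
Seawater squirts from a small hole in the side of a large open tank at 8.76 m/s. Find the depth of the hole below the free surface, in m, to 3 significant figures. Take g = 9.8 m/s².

For a small hole in a large open tank, ½v² = gh, giving h = v²/(2g).
h = 8.76²/(2·9.8) = 76.7/19.60 = 3.92 m.

h = 3.92 m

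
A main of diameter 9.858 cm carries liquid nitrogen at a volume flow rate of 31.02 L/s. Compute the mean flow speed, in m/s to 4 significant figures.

Q = 31.02 L/s = 0.03102 m³/s.
v = Q/A = 0.03102 / 0.007633 = 4.064 m/s.

v ≈ 4.064 m/s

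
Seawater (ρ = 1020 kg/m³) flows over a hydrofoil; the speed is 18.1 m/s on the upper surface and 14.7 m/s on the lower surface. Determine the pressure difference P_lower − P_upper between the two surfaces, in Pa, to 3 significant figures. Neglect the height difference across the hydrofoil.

With negligible Δh, P + ½ρv² is constant, so P_low − P_up = ½ρ(v_up² − v_low²).
ΔP = ½·1020·(18.1² − 14.7²) = 56900 Pa.

ΔP ≈ 56900 Pa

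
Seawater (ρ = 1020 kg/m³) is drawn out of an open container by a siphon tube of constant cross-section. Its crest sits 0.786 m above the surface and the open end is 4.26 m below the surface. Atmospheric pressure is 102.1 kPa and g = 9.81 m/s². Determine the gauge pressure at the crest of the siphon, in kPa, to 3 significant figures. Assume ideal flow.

-50.5 kPa

The outlet speed comes from Torricelli: v = √(2g·4.26) = 9.14 m/s.
With constant cross-section the crest speed equals v; applying Bernoulli from the surface up to the crest, P_top = P_atm − ½ρv² − ρg·h_top.
P_top = 102100 − ½·1020·9.14² − 1020·9.81·0.786 = 51600 Pa. So P_gauge = P_top − P_atm = -50500 Pa.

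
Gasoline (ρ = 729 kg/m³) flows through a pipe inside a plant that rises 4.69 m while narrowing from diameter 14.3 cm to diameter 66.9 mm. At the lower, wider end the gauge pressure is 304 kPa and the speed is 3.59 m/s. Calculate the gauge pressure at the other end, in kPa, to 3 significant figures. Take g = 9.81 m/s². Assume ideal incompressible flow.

P₂ ≈ 177 kPa

Mass conservation (A₁v₁ = A₂v₂) gives v₂ = 3.59 × 161/35.2 = 16.4 m/s.
Applying Bernoulli between the two ends and solving for P₂: P₂ = P₁ + ½ρ(v₁² − v₂²) − ρgΔh.
P₂ = 304000 + ½·729·(3.59² − 16.4²) − 729·9.81·(+4.69) = 304000 + (-93400) − (33500) = 177000 Pa.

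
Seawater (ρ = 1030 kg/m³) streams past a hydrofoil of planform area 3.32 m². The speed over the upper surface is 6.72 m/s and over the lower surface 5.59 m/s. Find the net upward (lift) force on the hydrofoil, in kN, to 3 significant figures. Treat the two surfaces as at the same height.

With equal heights on the two surfaces, Bernoulli gives P_lower − P_upper = ½ρ(v_upper² − v_lower²).
ΔP = ½·1030·(6.72² − 5.59²) = 7160 Pa.
Lift = ΔP · A = 7160 × 3.32 = 23800 N.

23.8 kN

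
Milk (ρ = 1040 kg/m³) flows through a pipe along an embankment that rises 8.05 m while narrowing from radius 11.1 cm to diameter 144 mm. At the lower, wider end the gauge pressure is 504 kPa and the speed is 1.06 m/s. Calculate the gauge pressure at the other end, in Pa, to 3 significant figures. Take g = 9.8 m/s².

P₂ ≈ 419000 Pa

Continuity gives A₁v₁ = A₂v₂, so v₂ = (387 cm²)/(163 cm²) × 1.06 m/s = 2.52 m/s.
Applying Bernoulli between the two ends and solving for P₂: P₂ = P₁ + ½ρ(v₁² − v₂²) − ρgΔh.
P₂ = 504000 + ½·1040·(1.06² − 2.52²) − 1040·9.8·(+8.05) = 504000 + (-2720) − (82000) = 419000 Pa.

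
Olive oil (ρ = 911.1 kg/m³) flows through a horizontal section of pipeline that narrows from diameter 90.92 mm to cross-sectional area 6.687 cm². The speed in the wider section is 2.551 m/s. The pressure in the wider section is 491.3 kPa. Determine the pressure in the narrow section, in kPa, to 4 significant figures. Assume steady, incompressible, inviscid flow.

The volume flow rate is constant, so v₂ = (A₁/A₂)v₁ = (64.92/6.687)·2.551 = 24.77 m/s.
Along the horizontal streamline, P + ½ρv² is constant.
P₂ = P₁ − ½ρ(v₂² − v₁²) = 491300 − ½·911.1·(24.77² − 2.551²) = 491300 − 276500 = 214800 Pa.

P₂ ≈ 214.8 kPa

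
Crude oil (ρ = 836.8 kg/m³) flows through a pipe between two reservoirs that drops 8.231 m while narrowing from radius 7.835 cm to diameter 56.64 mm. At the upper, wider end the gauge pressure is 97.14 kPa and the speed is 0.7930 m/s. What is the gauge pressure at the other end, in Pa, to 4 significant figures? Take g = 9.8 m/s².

P₂ ≈ 149500 Pa

The volume flow rate is constant, so v₂ = (A₁/A₂)v₁ = (192.9/25.20)·0.7930 = 6.070 m/s.
Bernoulli: P₁ + ½ρv₁² + ρg h₁ = P₂ + ½ρv₂² + ρg h₂, so P₂ = P₁ + ½ρ(v₁² − v₂²) − ρg(h₂ − h₁).
P₂ = 97140 + ½·836.8·(0.7930² − 6.070²) − 836.8·9.8·(−8.231) = 97140 + (-15150) − (-67500) = 149500 Pa.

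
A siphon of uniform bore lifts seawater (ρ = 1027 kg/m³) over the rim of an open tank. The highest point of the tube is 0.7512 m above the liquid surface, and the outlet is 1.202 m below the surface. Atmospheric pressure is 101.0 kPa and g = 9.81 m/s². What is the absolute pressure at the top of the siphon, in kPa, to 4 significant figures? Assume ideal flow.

81.32 kPa

The outlet speed comes from Torricelli: v = √(2g·1.202) = 4.856 m/s.
Continuity keeps v the same throughout the tube; from surface to crest, P_atm + 0 = P_top + ½ρv² + ρg·h_top.
P_top = 101000 − ½·1027·4.856² − 1027·9.81·0.7512 = 81320 Pa.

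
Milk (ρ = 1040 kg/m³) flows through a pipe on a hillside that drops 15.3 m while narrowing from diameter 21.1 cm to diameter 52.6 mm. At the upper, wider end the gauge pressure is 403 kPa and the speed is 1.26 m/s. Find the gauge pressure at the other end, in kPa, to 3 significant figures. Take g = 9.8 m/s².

P₂ = 346 kPa

By continuity, v₂ = v₁·A₁/A₂ = 1.26·(350/21.7) = 20.3 m/s.
Energy conservation along the streamline gives P₂ = P₁ − ½ρ(v₂² − v₁²) − ρg(h₂ − h₁).
P₂ = 403000 + ½·1040·(1.26² − 20.3²) − 1040·9.8·(−15.3) = 403000 + (-213000) − (-156000) = 346000 Pa.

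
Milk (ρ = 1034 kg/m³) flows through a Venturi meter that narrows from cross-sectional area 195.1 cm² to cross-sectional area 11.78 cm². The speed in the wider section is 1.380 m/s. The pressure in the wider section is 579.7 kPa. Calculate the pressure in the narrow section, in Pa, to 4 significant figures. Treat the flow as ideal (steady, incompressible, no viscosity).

Continuity gives A₁v₁ = A₂v₂, so v₂ = (195.1 cm²)/(11.78 cm²) × 1.380 m/s = 22.86 m/s.
With no height change, Bernoulli's equation is P₁ + ½ρv₁² = P₂ + ½ρv₂².
P₂ = P₁ − ½ρ(v₂² − v₁²) = 579700 − ½·1034·(22.86² − 1.380²) = 579700 − 269100 = 310600 Pa.

P₂ = 310600 Pa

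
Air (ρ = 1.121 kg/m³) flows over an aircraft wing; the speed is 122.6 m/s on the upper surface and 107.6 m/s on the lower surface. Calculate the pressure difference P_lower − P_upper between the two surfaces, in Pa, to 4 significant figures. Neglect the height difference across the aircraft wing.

1935 Pa

Bernoulli (same height): P_lower − P_upper = ½ρ(v_upper² − v_lower²).
ΔP = ½·1.121·(122.6² − 107.6²) = 1935 Pa.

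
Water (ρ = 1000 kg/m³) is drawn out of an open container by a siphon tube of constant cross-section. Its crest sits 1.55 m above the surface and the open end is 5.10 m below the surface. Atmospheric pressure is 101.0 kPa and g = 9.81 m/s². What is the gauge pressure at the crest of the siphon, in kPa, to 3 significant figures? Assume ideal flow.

P_gauge ≈ -65.2 kPa

From the surface to the outlet (both open to atmosphere, surface at rest): v = √(2g·h_out) = √(2·9.81·5.10) = 10.0 m/s.
With constant cross-section the crest speed equals v; applying Bernoulli from the surface up to the crest, P_top = P_atm − ½ρv² − ρg·h_top.
P_top = 101000 − ½·1000·10.0² − 1000·9.81·1.55 = 35800 Pa. So P_gauge = P_top − P_atm = -65200 Pa.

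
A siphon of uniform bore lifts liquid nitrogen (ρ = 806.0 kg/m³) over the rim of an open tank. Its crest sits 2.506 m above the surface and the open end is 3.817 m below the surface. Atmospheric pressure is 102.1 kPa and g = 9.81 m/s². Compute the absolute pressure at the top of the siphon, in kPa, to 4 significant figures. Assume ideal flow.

52.10 kPa

Bernoulli surface→outlet gives ½v² = g·h_out, so v = √(2·9.81·3.817) = 8.654 m/s.
With constant cross-section the crest speed equals v; applying Bernoulli from the surface up to the crest, P_top = P_atm − ½ρv² − ρg·h_top.
P_top = 102100 − ½·806.0·8.654² − 806.0·9.81·2.506 = 52100 Pa.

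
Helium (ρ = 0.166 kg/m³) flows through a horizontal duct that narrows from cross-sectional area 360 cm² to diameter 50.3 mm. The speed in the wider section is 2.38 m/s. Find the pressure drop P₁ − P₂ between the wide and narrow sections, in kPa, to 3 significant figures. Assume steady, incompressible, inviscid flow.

By continuity, v₂ = v₁·A₁/A₂ = 2.38·(360/19.9) = 43.1 m/s.
The pipe is horizontal, so Bernoulli reduces to P₁ + ½ρv₁² = P₂ + ½ρv₂².
P₁ − P₂ = ½·0.166·(43.1² − 2.38²) = ½·0.166·1850 = 154 Pa.

ΔP = 0.154 kPa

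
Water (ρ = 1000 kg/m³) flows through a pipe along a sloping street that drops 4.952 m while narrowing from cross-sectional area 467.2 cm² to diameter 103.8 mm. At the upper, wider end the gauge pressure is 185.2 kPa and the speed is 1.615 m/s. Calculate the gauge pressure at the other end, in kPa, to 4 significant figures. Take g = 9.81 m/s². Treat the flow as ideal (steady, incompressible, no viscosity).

The volume flow rate is constant, so v₂ = (A₁/A₂)v₁ = (467.2/84.62)·1.615 = 8.916 m/s.
Energy conservation along the streamline gives P₂ = P₁ − ½ρ(v₂² − v₁²) − ρg(h₂ − h₁).
P₂ = 185200 + ½·1000·(1.615² − 8.916²) − 1000·9.81·(−4.952) = 185200 + (-38450) − (-48580) = 195300 Pa.

P₂ ≈ 195.3 kPa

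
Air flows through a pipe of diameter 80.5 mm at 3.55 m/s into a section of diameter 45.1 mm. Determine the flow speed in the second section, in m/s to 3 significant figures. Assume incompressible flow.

By continuity, v₂ = v₁·A₁/A₂ = 3.55·(50.9/16.0) = 11.3 m/s.

v₂ = 11.3 m/s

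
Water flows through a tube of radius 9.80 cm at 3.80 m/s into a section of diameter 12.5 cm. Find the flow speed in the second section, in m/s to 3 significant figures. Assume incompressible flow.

v₂ = 9.34 m/s

The volume flow rate is constant, so v₂ = (A₁/A₂)v₁ = (302/123)·3.80 = 9.34 m/s.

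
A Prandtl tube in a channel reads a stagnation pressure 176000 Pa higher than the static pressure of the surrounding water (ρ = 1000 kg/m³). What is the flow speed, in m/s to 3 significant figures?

The dynamic pressure equals the rise in static pressure at the stagnation point: ΔP = ½ρv².
v = √(2ΔP/ρ) = √(2·176000/1000) = 18.8 m/s.

18.8 m/s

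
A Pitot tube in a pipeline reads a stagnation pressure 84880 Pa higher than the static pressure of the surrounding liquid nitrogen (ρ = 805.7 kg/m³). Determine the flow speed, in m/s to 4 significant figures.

The dynamic pressure equals the rise in static pressure at the stagnation point: ΔP = ½ρv².
v = √(2ΔP/ρ) = √(2·84880/805.7) = 14.52 m/s.

v = 14.52 m/s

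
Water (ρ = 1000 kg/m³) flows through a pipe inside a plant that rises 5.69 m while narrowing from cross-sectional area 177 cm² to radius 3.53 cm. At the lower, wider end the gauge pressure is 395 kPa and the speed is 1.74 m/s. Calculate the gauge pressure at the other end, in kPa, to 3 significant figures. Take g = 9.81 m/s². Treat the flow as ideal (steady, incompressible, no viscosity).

By continuity, v₂ = v₁·A₁/A₂ = 1.74·(177/39.1) = 7.87 m/s.
Applying Bernoulli between the two ends and solving for P₂: P₂ = P₁ + ½ρ(v₁² − v₂²) − ρgΔh.
P₂ = 395000 + ½·1000·(1.74² − 7.87²) − 1000·9.81·(+5.69) = 395000 + (-29400) − (55800) = 310000 Pa.

P₂ ≈ 310 kPa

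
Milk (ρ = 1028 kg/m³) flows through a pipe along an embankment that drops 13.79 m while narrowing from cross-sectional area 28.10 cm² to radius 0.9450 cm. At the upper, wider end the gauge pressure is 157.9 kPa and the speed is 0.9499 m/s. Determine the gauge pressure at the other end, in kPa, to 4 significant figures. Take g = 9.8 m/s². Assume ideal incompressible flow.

P₂ ≈ 250.8 kPa

Continuity gives A₁v₁ = A₂v₂, so v₂ = (28.10 cm²)/(2.806 cm²) × 0.9499 m/s = 9.514 m/s.
Applying Bernoulli between the two ends and solving for P₂: P₂ = P₁ + ½ρ(v₁² − v₂²) − ρgΔh.
P₂ = 157900 + ½·1028·(0.9499² − 9.514²) − 1028·9.8·(−13.79) = 157900 + (-46060) − (-138900) = 250800 Pa.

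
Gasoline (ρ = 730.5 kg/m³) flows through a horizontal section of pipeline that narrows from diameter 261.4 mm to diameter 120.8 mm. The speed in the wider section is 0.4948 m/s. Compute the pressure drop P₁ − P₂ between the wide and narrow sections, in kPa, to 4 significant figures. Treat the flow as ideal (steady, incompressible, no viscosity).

By continuity, v₂ = v₁·A₁/A₂ = 0.4948·(536.7/114.6) = 2.317 m/s.
With no height change, Bernoulli's equation is P₁ + ½ρv₁² = P₂ + ½ρv₂².
P₁ − P₂ = ½·730.5·(2.317² − 0.4948²) = ½·730.5·5.123 = 1871 Pa.

ΔP ≈ 1.871 kPa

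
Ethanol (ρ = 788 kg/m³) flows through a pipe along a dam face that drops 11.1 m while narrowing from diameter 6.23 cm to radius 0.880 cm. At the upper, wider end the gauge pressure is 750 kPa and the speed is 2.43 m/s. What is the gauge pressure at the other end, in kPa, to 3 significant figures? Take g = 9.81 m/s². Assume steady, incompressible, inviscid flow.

Mass conservation (A₁v₁ = A₂v₂) gives v₂ = 2.43 × 30.5/2.43 = 30.4 m/s.
Bernoulli: P₁ + ½ρv₁² + ρg h₁ = P₂ + ½ρv₂² + ρg h₂, so P₂ = P₁ + ½ρ(v₁² − v₂²) − ρg(h₂ − h₁).
P₂ = 750000 + ½·788·(2.43² − 30.4²) − 788·9.81·(−11.1) = 750000 + (-363000) − (-85800) = 473000 Pa.

473 kPa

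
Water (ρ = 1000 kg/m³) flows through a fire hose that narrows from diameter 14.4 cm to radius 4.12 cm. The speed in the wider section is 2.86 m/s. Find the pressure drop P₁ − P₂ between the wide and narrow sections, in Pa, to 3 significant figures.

Mass conservation (A₁v₁ = A₂v₂) gives v₂ = 2.86 × 163/53.3 = 8.73 m/s.
Bernoulli (h₁ = h₂): P₁ − P₂ = ½ρ(v₂² − v₁²).
P₁ − P₂ = ½·1000·(8.73² − 2.86²) = ½·1000·68.1 = 34100 Pa.

ΔP = 34100 Pa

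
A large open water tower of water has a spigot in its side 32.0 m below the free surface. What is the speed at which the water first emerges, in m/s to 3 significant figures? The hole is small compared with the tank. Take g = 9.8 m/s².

v ≈ 25.0 m/s

Torricelli's result v = √(2gh) gives v = √(2·9.8·32.0) = 25.0 m/s.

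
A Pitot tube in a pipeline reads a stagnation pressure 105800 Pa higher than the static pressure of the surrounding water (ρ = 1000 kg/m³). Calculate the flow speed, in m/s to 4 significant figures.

14.55 m/s

Bernoulli between the free stream and the stagnation point: ½ρv² = P_stag − P_static.
v = √(2ΔP/ρ) = √(2·105800/1000) = 14.55 m/s.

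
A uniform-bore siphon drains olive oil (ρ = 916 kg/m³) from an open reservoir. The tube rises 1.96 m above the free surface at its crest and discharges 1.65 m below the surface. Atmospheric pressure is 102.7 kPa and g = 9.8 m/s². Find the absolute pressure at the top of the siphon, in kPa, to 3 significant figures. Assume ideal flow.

From the surface to the outlet (both open to atmosphere, surface at rest): v = √(2g·h_out) = √(2·9.8·1.65) = 5.69 m/s.
The bore is uniform, so the speed at the crest is the same v. Bernoulli surface→crest: P_atm = P_top + ½ρv² + ρg·h_top.
P_top = 102700 − ½·916·5.69² − 916·9.8·1.96 = 70300 Pa.

P_top = 70.3 kPa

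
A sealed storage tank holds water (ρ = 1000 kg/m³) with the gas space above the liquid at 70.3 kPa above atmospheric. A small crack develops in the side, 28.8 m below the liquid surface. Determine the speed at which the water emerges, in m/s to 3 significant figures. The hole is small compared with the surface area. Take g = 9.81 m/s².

v ≈ 26.6 m/s

Take point 1 at the surface (v₁ ≈ 0) and point 2 at the hole (at atmospheric pressure). Bernoulli: P₁ + ρg h = P_atm + ½ρv₂².
With P₁ − P_atm = 70300 Pa, v₂ = √(2gh + 2ΔP/ρ) = √(2·9.81·28.8 + 2·70300/1000) = 26.6 m/s.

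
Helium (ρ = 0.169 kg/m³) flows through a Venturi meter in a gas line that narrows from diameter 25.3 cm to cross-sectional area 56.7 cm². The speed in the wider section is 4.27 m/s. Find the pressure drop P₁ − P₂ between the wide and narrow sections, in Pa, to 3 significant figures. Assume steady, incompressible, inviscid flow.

ΔP ≈ 120 Pa

Mass conservation (A₁v₁ = A₂v₂) gives v₂ = 4.27 × 503/56.7 = 37.9 m/s.
Bernoulli (h₁ = h₂): P₁ − P₂ = ½ρ(v₂² − v₁²).
P₁ − P₂ = ½·0.169·(37.9² − 4.27²) = ½·0.169·1420 = 120 Pa.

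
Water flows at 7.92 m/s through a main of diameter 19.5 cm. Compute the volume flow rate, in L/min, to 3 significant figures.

Q = A·v = 0.0299 m² × 7.92 m/s = 0.237 m³/s.
Converting: 0.237 m³/s × 60000 = 14200 L/min.

Q ≈ 14200 L/min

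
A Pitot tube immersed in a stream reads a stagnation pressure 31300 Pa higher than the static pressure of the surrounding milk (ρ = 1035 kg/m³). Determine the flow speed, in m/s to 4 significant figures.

The dynamic pressure equals the rise in static pressure at the stagnation point: ΔP = ½ρv².
v = √(2ΔP/ρ) = √(2·31300/1035) = 7.777 m/s.

7.777 m/s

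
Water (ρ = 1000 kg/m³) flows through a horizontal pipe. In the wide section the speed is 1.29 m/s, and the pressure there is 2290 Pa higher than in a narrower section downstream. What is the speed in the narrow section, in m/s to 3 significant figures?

2.50 m/s

Horizontal Bernoulli: P₁ + ½ρv₁² = P₂ + ½ρv₂², so v₂² = v₁² + 2(P₁ − P₂)/ρ.
v₂ = √(1.29² + 2·2290/1000) = √(1.66 + 4.58) = 2.50 m/s.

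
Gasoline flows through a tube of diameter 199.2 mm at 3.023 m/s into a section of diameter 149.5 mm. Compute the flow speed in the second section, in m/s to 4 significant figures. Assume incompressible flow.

The volume flow rate is constant, so v₂ = (A₁/A₂)v₁ = (311.7/175.5)·3.023 = 5.367 m/s.

v₂ ≈ 5.367 m/s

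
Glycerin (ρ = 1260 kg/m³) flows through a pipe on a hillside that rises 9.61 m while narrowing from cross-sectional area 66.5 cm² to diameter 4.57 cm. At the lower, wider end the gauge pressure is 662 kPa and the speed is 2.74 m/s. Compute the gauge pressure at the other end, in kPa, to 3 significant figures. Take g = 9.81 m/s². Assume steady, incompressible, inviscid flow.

Mass conservation (A₁v₁ = A₂v₂) gives v₂ = 2.74 × 66.5/16.4 = 11.1 m/s.
Applying Bernoulli between the two ends and solving for P₂: P₂ = P₁ + ½ρ(v₁² − v₂²) − ρgΔh.
P₂ = 662000 + ½·1260·(2.74² − 11.1²) − 1260·9.81·(+9.61) = 662000 + (-73000) − (119000) = 470000 Pa.

P₂ ≈ 470 kPa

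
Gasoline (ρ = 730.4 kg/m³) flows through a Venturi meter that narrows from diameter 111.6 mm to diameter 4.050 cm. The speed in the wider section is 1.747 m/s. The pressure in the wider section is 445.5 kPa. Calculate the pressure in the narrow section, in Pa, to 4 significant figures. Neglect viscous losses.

By continuity, v₂ = v₁·A₁/A₂ = 1.747·(97.82/12.88) = 13.27 m/s.
Along the horizontal streamline, P + ½ρv² is constant.
P₂ = P₁ − ½ρ(v₂² − v₁²) = 445500 − ½·730.4·(13.27² − 1.747²) = 445500 − 63150 = 382400 Pa.

P₂ ≈ 382400 Pa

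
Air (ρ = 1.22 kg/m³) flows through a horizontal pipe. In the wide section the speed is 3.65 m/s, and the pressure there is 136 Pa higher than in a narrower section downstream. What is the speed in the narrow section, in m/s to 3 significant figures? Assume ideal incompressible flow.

v₂ ≈ 15.4 m/s

Horizontal Bernoulli: P₁ + ½ρv₁² = P₂ + ½ρv₂², so v₂² = v₁² + 2(P₁ − P₂)/ρ.
v₂ = √(3.65² + 2·136/1.22) = √(13.3 + 223) = 15.4 m/s.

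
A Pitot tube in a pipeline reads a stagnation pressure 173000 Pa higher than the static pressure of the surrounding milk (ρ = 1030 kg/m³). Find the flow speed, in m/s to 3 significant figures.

v ≈ 18.3 m/s

At the stagnation point the flow is brought to rest, so Bernoulli gives P_stag − P_static = ½ρv².
v = √(2ΔP/ρ) = √(2·173000/1030) = 18.3 m/s.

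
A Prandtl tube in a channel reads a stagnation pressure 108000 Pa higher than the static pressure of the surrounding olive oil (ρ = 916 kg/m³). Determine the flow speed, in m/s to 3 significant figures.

Bernoulli between the free stream and the stagnation point: ½ρv² = P_stag − P_static.
v = √(2ΔP/ρ) = √(2·108000/916) = 15.4 m/s.

v = 15.4 m/s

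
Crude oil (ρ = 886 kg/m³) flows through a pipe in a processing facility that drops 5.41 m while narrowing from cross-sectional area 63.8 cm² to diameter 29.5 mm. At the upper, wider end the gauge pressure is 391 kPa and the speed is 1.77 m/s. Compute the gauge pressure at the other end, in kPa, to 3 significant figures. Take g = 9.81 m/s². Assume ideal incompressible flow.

318 kPa

Mass conservation (A₁v₁ = A₂v₂) gives v₂ = 1.77 × 63.8/6.83 = 16.5 m/s.
Energy conservation along the streamline gives P₂ = P₁ − ½ρ(v₂² − v₁²) − ρg(h₂ − h₁).
P₂ = 391000 + ½·886·(1.77² − 16.5²) − 886·9.81·(−5.41) = 391000 + (-120000) − (-47000) = 318000 Pa.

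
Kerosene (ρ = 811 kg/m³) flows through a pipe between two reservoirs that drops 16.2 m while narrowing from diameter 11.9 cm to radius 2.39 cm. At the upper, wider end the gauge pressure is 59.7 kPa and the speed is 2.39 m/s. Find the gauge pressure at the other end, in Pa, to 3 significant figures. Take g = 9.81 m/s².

Continuity gives A₁v₁ = A₂v₂, so v₂ = (111 cm²)/(17.9 cm²) × 2.39 m/s = 14.8 m/s.
Energy conservation along the streamline gives P₂ = P₁ − ½ρ(v₂² − v₁²) − ρg(h₂ − h₁).
P₂ = 59700 + ½·811·(2.39² − 14.8²) − 811·9.81·(−16.2) = 59700 + (-86700) − (-129000) = 102000 Pa.

P₂ ≈ 102000 Pa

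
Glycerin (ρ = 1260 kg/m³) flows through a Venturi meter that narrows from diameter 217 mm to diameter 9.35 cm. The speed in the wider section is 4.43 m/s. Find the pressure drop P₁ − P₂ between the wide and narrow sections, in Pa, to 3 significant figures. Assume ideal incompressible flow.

By continuity, v₂ = v₁·A₁/A₂ = 4.43·(370/68.7) = 23.9 m/s.
The pipe is horizontal, so Bernoulli reduces to P₁ + ½ρv₁² = P₂ + ½ρv₂².
P₁ − P₂ = ½·1260·(23.9² − 4.43²) = ½·1260·550 = 346000 Pa.

ΔP ≈ 346000 Pa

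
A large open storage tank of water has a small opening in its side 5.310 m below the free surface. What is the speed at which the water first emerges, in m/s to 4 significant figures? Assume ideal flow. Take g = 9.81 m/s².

v = 10.21 m/s

With the surface at rest and both surface and jet at atmospheric pressure, Bernoulli gives ρg h = ½ρv², so v = √(2gh) = √(2·9.81·5.310) = 10.21 m/s.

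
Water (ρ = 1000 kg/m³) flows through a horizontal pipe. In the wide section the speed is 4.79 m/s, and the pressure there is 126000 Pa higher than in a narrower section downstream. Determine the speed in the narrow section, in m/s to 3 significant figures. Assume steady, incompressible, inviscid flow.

v₂ ≈ 16.6 m/s

With h₁ = h₂, rearranging Bernoulli gives v₂ = √(v₁² + 2ΔP/ρ).
v₂ = √(4.79² + 2·126000/1000) = √(22.9 + 252) = 16.6 m/s.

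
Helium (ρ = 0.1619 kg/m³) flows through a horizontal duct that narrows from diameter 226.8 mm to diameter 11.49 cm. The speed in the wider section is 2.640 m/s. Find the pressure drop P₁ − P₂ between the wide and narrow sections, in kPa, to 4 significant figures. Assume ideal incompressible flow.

The volume flow rate is constant, so v₂ = (A₁/A₂)v₁ = (404.0/103.7)·2.640 = 10.29 m/s.
Bernoulli (h₁ = h₂): P₁ − P₂ = ½ρ(v₂² − v₁²).
P₁ − P₂ = ½·0.1619·(10.29² − 2.640²) = ½·0.1619·98.83 = 8.001 Pa.

0.008001 kPa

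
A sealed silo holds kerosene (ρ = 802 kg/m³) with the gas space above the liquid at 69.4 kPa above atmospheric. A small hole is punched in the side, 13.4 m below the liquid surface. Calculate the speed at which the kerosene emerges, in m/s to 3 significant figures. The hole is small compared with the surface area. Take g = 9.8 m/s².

Take point 1 at the surface (v₁ ≈ 0) and point 2 at the hole (at atmospheric pressure). Bernoulli: P₁ + ρg h = P_atm + ½ρv₂².
With P₁ − P_atm = 69400 Pa, v₂ = √(2gh + 2ΔP/ρ) = √(2·9.8·13.4 + 2·69400/802) = 20.9 m/s.

v ≈ 20.9 m/s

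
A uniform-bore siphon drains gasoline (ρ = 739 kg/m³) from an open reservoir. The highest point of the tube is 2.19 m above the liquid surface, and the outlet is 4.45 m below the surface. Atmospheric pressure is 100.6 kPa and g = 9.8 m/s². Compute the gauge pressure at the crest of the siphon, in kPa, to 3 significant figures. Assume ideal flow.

-48.1 kPa

From the surface to the outlet (both open to atmosphere, surface at rest): v = √(2g·h_out) = √(2·9.8·4.45) = 9.34 m/s.
The bore is uniform, so the speed at the crest is the same v. Bernoulli surface→crest: P_atm = P_top + ½ρv² + ρg·h_top.
P_top = 100600 − ½·739·9.34² − 739·9.8·2.19 = 52500 Pa. So P_gauge = P_top − P_atm = -48100 Pa.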